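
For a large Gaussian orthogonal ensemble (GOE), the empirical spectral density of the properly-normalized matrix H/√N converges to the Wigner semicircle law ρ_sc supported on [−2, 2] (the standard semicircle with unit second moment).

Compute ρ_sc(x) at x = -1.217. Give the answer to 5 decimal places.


ρ_sc(x) = (1/(2π)) √(4 − x²). With x = -1.217:
  4 − x² = 4 − (-1.217)² = 4 − 1.481089 = 2.518911.
  √(4 − x²) = 1.587108.
  1/(2π) = 0.159155.
  ρ_sc(-1.217) = 0.159155 · 1.587108 = 0.252596.

Rounded to 5 decimal places: ρ_sc(-1.217) ≈ 0.25260.


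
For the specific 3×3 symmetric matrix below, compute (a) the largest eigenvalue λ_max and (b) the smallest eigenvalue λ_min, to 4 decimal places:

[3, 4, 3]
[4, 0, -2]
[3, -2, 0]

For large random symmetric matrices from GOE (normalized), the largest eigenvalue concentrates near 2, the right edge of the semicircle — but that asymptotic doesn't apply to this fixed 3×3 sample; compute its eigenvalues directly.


Since M is real symmetric, all three eigenvalues are real; they are the roots of det(λI − M) = λ³ − (tr M) λ² + s λ − det M, where s is the sum of the principal 2×2 minors.
tr M = 3 + 0 + 0 = 3.
s = (3·0 − 4²) + (3·0 − 3²) + (0·0 − (-2)²) = -16 + (-9) + (-4) = -29.
det M (expand along row 1) = 3·(-4) − 4·6 + 3·(-8) = -60.
Characteristic polynomial: λ³ − 3λ² − 29λ + 60 = 0.
Substitute λ = y + (tr M)/3 = y + 1.000000 to remove the quadratic term: y³ + p·y + q = 0 with p = s − (tr M)²/3 = -32.000000 and q = −2(tr M)³/27 + (tr M)·s/3 − det M = 29.000000.
Three real roots ⇒ use the trigonometric (Viète) form: r = 2√(−p/3) = 6.531973, φ = arccos(3q/(p·r)) = arccos(-0.416222) = 2.000083 rad.
y_k = r·cos(φ/3 − 2πk/3) for k = 0, 1, 2 gives y = 5.133283, 0.931509, -6.064792.
λ_k = y_k + 1.000000 gives λ = 6.1333, 1.9315, -5.0648 (check: the sum is 3.0000 = tr M).

Hence λ_max = 6.1333 and λ_min = -5.0648.


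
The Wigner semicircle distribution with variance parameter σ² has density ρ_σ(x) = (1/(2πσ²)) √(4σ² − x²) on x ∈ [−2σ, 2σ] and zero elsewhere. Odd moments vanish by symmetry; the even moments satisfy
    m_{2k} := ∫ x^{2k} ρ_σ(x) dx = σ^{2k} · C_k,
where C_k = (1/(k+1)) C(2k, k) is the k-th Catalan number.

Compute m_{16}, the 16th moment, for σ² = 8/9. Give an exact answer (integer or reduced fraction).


By the scaled semicircle moment identity, m_{2k} = σ^{2k} · C_k with k = 8.
C_8 = (1/(k+1)) · C(2k, k) = (1/9) · C(16, 8) = (1/9) · 12870 = 1430.
σ^{2k} = (σ²)^k = (8/9)^8 = 16777216/43046721.

Therefore m_{16} = σ^{16} · C_8 = (16777216/43046721) · 1430 = 23991418880/43046721.


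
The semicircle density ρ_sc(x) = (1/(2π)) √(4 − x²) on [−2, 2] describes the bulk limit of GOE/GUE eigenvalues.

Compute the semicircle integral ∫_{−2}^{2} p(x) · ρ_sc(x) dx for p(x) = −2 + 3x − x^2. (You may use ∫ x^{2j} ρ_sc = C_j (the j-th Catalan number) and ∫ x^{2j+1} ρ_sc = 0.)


Write p(x) = Σ a_i x^i, split into monomials and integrate each against ρ_sc separately.
Using ∫ x^{2j} ρ_sc = C_j = (1/(j+1)) C(2j, j) (Catalan numbers) and ∫ x^{2j+1} ρ_sc = 0 (odd monomials vanish by symmetry):
  i = 0 (even): a_0 · C_{0} = -2 · 1 = -2
  i = 1 (odd): ∫ x^1 ρ_sc = 0 (vanishes)
  i = 2 (even): a_2 · C_{1} = -1 · 1 = -1

Summing the contributions: ∫_{−2}^{2} p(x) ρ_sc(x) dx = (-2) + (-1) = -3.


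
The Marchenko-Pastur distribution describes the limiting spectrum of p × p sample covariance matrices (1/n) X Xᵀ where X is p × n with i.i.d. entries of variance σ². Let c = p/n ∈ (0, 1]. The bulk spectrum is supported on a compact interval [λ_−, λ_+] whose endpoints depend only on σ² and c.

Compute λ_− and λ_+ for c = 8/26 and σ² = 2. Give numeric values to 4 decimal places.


c = 8/26 = 0.307692; √c = 0.554700.
λ_− = σ² (1 − √c)² = 2 · (1 − 0.554700)² = 2 · (0.445300)² = 0.396584.
λ_+ = σ² (1 + √c)² = 2 · (1 + 0.554700)² = 2 · (1.554700)² = 4.834185.

Rounded to 4 decimal places: λ_− ≈ 0.3966, λ_+ ≈ 4.8342.


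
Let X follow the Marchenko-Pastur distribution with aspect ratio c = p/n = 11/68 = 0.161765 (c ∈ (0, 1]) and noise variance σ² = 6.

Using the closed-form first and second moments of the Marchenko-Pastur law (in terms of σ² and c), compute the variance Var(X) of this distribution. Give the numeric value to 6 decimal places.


Recall the MP moments m_1 = E[X] = σ² and m_2 = E[X²] = σ⁴ (1 + c).
m_1 = E[X] = σ² = 6, so m_1² = 36.
m_2 = E[X²] = σ⁴ (1 + c) = 36 · (1 + 0.161765) = 36 · 1.161765 = 41.823529.
(Note m_2 − m_1² simplifies to c · σ⁴ = 0.161765 · 36.)

Var(X) = m_2 − m_1² = 41.823529 − 36 = 5.823529.


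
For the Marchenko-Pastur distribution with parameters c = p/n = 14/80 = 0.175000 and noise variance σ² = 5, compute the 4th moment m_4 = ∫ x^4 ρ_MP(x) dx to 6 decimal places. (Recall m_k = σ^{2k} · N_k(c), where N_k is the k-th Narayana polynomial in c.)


E[X⁴] = σ⁸ (1 + 6c + 6c² + c³) (fourth MP moment). With σ² = 5 (so σ⁸ = 625) and c = 14/80 = 0.175000: E[X⁴] = 625 · (1 + 6·0.175000 + 6·(0.175000)² + (0.175000)³) = 625 · 2.239109.

So E[X^4] = 1399.443359.


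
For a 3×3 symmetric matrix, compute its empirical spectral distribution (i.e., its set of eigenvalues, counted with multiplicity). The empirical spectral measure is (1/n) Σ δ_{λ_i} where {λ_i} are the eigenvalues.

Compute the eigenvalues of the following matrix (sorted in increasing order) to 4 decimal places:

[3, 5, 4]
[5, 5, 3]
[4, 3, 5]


Since M is real symmetric, all three eigenvalues are real; they are the roots of det(λI − M) = λ³ − (tr M) λ² + s λ − det M, where s is the sum of the principal 2×2 minors.
tr M = 3 + 5 + 5 = 13.
s = (3·5 − 5²) + (3·5 − 4²) + (5·5 − 3²) = -10 + (-1) + 16 = 5.
det M (expand along row 1) = 3·16 − 5·13 + 4·(-5) = -37.
Characteristic polynomial: λ³ − 13λ² + 5λ + 37 = 0.
Substitute λ = y + (tr M)/3 = y + 4.333333 to remove the quadratic term: y³ + p·y + q = 0 with p = s − (tr M)²/3 = -51.333333 and q = −2(tr M)³/27 + (tr M)·s/3 − det M = -104.074074.
Three real roots ⇒ use the trigonometric (Viète) form: r = 2√(−p/3) = 8.273116, φ = arccos(3q/(p·r)) = arccos(0.735183) = 0.744860 rad.
y_k = r·cos(φ/3 − 2πk/3) for k = 0, 1, 2 gives y = 8.019420, -2.249024, -5.770396.
λ_k = y_k + 4.333333 gives λ = 12.3528, 2.0843, -1.4371 (check: the sum is 13.0000 = tr M).

Eigenvalues sorted in increasing order: [-1.4371, 2.0843, 12.3528].


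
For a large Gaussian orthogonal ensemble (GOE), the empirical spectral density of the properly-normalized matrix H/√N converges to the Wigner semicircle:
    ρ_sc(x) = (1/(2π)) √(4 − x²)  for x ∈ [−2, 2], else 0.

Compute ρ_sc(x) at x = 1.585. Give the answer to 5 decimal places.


ρ_sc(x) = (1/(2π)) √(4 − x²). With x = 1.585:
  4 − x² = 4 − (1.585)² = 4 − 2.512225 = 1.487775.
  √(4 − x²) = 1.219744.
  1/(2π) = 0.159155.
  ρ_sc(1.585) = 0.159155 · 1.219744 = 0.194128.

Rounded to 5 decimal places: ρ_sc(1.585) ≈ 0.19413.


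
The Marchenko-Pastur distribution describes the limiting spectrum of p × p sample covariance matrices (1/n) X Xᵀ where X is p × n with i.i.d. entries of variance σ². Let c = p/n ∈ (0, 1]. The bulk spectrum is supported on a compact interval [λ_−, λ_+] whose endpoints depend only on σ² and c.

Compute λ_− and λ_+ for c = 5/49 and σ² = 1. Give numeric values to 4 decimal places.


c = 5/49 = 0.102041; √c = 0.319438.
λ_− = σ² (1 − √c)² = 1 · (1 − 0.319438)² = 1 · (0.680562)² = 0.463164.
λ_+ = σ² (1 + √c)² = 1 · (1 + 0.319438)² = 1 · (1.319438)² = 1.740917.

Rounded to 4 decimal places: λ_− ≈ 0.4632, λ_+ ≈ 1.7409.


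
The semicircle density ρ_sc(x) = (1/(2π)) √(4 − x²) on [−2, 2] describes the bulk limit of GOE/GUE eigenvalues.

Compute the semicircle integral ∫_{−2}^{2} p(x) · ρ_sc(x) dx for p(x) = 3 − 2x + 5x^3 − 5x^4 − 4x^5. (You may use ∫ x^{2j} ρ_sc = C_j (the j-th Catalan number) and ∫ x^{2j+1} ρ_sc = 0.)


Write p(x) = Σ a_i x^i, split into monomials and integrate each against ρ_sc separately.
Using ∫ x^{2j} ρ_sc = C_j = (1/(j+1)) C(2j, j) (Catalan numbers) and ∫ x^{2j+1} ρ_sc = 0 (odd monomials vanish by symmetry):
  i = 0 (even): a_0 · C_{0} = 3 · 1 = 3
  i = 1 (odd): ∫ x^1 ρ_sc = 0 (vanishes)
  i = 3 (odd): ∫ x^3 ρ_sc = 0 (vanishes)
  i = 4 (even): a_4 · C_{2} = -5 · 2 = -10
  i = 5 (odd): ∫ x^5 ρ_sc = 0 (vanishes)

Summing the contributions: ∫_{−2}^{2} p(x) ρ_sc(x) dx = 3 + (-10) = -7.


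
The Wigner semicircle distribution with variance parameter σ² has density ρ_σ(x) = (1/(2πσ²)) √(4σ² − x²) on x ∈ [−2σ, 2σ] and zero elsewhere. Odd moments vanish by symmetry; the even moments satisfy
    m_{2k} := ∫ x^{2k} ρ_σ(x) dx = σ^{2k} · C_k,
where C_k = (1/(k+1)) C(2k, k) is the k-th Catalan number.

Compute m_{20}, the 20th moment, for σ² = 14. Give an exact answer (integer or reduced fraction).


By the scaled semicircle moment identity, m_{2k} = σ^{2k} · C_k with k = 10.
C_10 = (1/(k+1)) · C(2k, k) = (1/11) · C(20, 10) = (1/11) · 184756 = 16796.
σ^{2k} = (σ²)^k = (14)^10 = 289254654976.

Therefore m_{20} = σ^{20} · C_10 = 289254654976 · 16796 = 4858321184976896.


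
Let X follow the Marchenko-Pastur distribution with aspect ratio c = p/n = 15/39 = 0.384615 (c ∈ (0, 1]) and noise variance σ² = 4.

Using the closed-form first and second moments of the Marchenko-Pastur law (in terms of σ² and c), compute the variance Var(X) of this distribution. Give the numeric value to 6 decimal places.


Recall the MP moments m_1 = E[X] = σ² and m_2 = E[X²] = σ⁴ (1 + c).
m_1 = E[X] = σ² = 4, so m_1² = 16.
m_2 = E[X²] = σ⁴ (1 + c) = 16 · (1 + 0.384615) = 16 · 1.384615 = 22.153846.
(Note m_2 − m_1² simplifies to c · σ⁴ = 0.384615 · 16.)

Var(X) = m_2 − m_1² = 22.153846 − 16 = 6.153846.


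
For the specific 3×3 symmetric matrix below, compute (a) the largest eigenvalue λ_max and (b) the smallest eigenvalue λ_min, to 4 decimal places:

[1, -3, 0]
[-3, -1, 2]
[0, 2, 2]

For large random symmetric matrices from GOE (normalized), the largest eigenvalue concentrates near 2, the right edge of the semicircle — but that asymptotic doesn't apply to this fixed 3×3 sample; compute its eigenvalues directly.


Since M is real symmetric, all three eigenvalues are real; they are the roots of det(λI − M) = λ³ − (tr M) λ² + s λ − det M, where s is the sum of the principal 2×2 minors.
tr M = 1 + (-1) + 2 = 2.
s = (1·(-1) − (-3)²) + (1·2 − 0²) + ((-1)·2 − 2²) = -10 + 2 + (-6) = -14.
det M (expand along row 1) = 1·(-6) − (-3)·(-6) + 0·(-6) = -24.
Characteristic polynomial: λ³ − 2λ² − 14λ + 24 = 0.
Substitute λ = y + (tr M)/3 = y + 0.666667 to remove the quadratic term: y³ + p·y + q = 0 with p = s − (tr M)²/3 = -15.333333 and q = −2(tr M)³/27 + (tr M)·s/3 − det M = 14.074074.
Three real roots ⇒ use the trigonometric (Viète) form: r = 2√(−p/3) = 4.521553, φ = arccos(3q/(p·r)) = arccos(-0.608999) = 2.225595 rad.
y_k = r·cos(φ/3 − 2πk/3) for k = 0, 1, 2 gives y = 3.333333, 0.979085, -4.312418.
λ_k = y_k + 0.666667 gives λ = 4.0000, 1.6458, -3.6458 (check: the sum is 2.0000 = tr M).

Hence λ_max = 4.0000 and λ_min = -3.6458.


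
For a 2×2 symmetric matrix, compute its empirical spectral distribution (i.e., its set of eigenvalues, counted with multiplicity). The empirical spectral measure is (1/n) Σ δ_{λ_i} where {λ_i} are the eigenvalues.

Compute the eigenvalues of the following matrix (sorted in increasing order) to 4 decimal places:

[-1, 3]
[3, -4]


Since M is real symmetric, both eigenvalues are real; they are the roots of det(λI − M) = λ² − (tr M) λ + det M.
tr M = -1 + (-4) = -5.
det M = (-1)·(-4) − 3² = 4 − 9 = -5.
Characteristic polynomial: λ² + 5λ − 5 = 0.
Discriminant Δ = (tr M)² − 4·det M = 25 − (-20) = 45; √Δ = 6.708204.
λ = (tr M ± √Δ)/2 = (-5 ± 6.708204)/2, giving (tr M − √Δ)/2 = -5.8541 and (tr M + √Δ)/2 = 0.8541.

Eigenvalues sorted in increasing order: [-5.8541, 0.8541].


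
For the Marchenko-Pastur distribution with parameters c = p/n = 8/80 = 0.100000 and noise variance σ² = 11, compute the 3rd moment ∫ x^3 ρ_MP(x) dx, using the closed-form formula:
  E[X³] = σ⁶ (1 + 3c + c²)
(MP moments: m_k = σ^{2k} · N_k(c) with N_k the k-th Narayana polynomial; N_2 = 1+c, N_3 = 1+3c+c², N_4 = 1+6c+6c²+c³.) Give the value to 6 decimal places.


E[X³] = σ⁶ (1 + 3c + c²) (third MP moment). With σ² = 11 (so σ⁶ = 1331) and c = 8/80 = 0.100000: E[X³] = 1331 · (1 + 3·0.100000 + (0.100000)²) = 1331 · 1.310000.

So E[X^3] = 1743.610000.


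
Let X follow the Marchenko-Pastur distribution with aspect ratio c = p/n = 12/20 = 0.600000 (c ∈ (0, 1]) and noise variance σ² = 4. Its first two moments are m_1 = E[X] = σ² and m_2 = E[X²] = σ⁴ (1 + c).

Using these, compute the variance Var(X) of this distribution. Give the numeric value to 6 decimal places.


m_1 = E[X] = σ² = 4, so m_1² = 16.
m_2 = E[X²] = σ⁴ (1 + c) = 16 · (1 + 0.600000) = 16 · 1.600000 = 25.600000.
(Note m_2 − m_1² simplifies to c · σ⁴ = 0.600000 · 16.)

Var(X) = m_2 − m_1² = 25.600000 − 16 = 9.600000.


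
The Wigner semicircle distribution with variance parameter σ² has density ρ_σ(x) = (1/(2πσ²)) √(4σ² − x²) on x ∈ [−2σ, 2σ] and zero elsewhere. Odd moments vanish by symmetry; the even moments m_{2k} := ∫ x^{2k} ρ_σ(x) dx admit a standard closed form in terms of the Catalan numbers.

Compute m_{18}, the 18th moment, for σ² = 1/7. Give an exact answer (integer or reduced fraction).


By the scaled semicircle moment identity, m_{2k} = σ^{2k} · C_k with k = 9.
C_9 = (1/(k+1)) · C(2k, k) = (1/10) · C(18, 9) = (1/10) · 48620 = 4862.
σ^{2k} = (σ²)^k = (1/7)^9 = 1/40353607.

Therefore m_{18} = σ^{18} · C_9 = (1/40353607) · 4862 = 4862/40353607.


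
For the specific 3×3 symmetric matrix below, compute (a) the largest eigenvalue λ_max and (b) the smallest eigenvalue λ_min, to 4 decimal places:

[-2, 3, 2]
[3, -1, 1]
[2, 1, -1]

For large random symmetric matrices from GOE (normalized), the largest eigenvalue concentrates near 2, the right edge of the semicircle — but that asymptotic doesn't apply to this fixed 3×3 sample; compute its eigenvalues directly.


Since M is real symmetric, all three eigenvalues are real; they are the roots of det(λI − M) = λ³ − (tr M) λ² + s λ − det M, where s is the sum of the principal 2×2 minors.
tr M = -2 + (-1) + (-1) = -4.
s = ((-2)·(-1) − 3²) + ((-2)·(-1) − 2²) + ((-1)·(-1) − 1²) = -7 + (-2) + 0 = -9.
det M (expand along row 1) = (-2)·0 − 3·(-5) + 2·5 = 25.
Characteristic polynomial: λ³ + 4λ² − 9λ − 25 = 0.
Substitute λ = y + (tr M)/3 = y − 1.333333 to remove the quadratic term: y³ + p·y + q = 0 with p = s − (tr M)²/3 = -14.333333 and q = −2(tr M)³/27 + (tr M)·s/3 − det M = -8.259259.
Three real roots ⇒ use the trigonometric (Viète) form: r = 2√(−p/3) = 4.371626, φ = arccos(3q/(p·r)) = arccos(0.395432) = 1.164258 rad.
y_k = r·cos(φ/3 − 2πk/3) for k = 0, 1, 2 gives y = 4.046530, -0.590600, -3.455930.
λ_k = y_k − 1.333333 gives λ = 2.7132, -1.9239, -4.7893 (check: the sum is -4.0000 = tr M).

Hence λ_max = 2.7132 and λ_min = -4.7893.


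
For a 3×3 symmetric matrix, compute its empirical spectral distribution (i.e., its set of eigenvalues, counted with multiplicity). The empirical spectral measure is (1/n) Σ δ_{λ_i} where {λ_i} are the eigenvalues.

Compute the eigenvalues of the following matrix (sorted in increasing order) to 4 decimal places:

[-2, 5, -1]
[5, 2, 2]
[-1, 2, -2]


Since M is real symmetric, all three eigenvalues are real; they are the roots of det(λI − M) = λ³ − (tr M) λ² + s λ − det M, where s is the sum of the principal 2×2 minors.
tr M = -2 + 2 + (-2) = -2.
s = ((-2)·2 − 5²) + ((-2)·(-2) − (-1)²) + (2·(-2) − 2²) = -29 + 3 + (-8) = -34.
det M (expand along row 1) = (-2)·(-8) − 5·(-8) + (-1)·12 = 44.
Characteristic polynomial: λ³ + 2λ² − 34λ − 44 = 0.
Substitute λ = y + (tr M)/3 = y − 0.666667 to remove the quadratic term: y³ + p·y + q = 0 with p = s − (tr M)²/3 = -35.333333 and q = −2(tr M)³/27 + (tr M)·s/3 − det M = -20.740741.
Three real roots ⇒ use the trigonometric (Viète) form: r = 2√(−p/3) = 6.863753, φ = arccos(3q/(p·r)) = arccos(0.256566) = 1.311329 rad.
y_k = r·cos(φ/3 − 2πk/3) for k = 0, 1, 2 gives y = 6.218417, -0.592901, -5.625516.
λ_k = y_k − 0.666667 gives λ = 5.5518, -1.2596, -6.2922 (check: the sum is -2.0000 = tr M).

Eigenvalues sorted in increasing order: [-6.2922, -1.2596, 5.5518].


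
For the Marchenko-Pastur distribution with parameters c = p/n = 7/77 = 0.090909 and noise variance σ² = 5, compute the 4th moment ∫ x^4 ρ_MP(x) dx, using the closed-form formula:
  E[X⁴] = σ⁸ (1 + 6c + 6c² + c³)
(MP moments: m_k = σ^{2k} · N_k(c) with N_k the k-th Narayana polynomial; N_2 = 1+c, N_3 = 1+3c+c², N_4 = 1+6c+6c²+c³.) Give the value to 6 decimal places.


E[X⁴] = σ⁸ (1 + 6c + 6c² + c³) (fourth MP moment). With σ² = 5 (so σ⁸ = 625) and c = 7/77 = 0.090909: E[X⁴] = 625 · (1 + 6·0.090909 + 6·(0.090909)² + (0.090909)³) = 625 · 1.595793.

So E[X^4] = 997.370398.


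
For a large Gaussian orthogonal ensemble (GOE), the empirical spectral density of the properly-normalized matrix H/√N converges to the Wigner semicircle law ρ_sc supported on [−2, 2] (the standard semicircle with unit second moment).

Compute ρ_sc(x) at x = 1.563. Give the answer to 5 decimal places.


ρ_sc(x) = (1/(2π)) √(4 − x²). With x = 1.563:
  4 − x² = 4 − (1.563)² = 4 − 2.442969 = 1.557031.
  √(4 − x²) = 1.247810.
  1/(2π) = 0.159155.
  ρ_sc(1.563) = 0.159155 · 1.247810 = 0.198595.

Rounded to 5 decimal places: ρ_sc(1.563) ≈ 0.19860.


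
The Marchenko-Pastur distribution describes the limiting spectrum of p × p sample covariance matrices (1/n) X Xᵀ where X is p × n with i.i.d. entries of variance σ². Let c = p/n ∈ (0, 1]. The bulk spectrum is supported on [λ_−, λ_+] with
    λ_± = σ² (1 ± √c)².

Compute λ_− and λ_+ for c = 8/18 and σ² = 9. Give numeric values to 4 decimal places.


c = 8/18 = 0.444444; √c = 0.666667.
λ_− = σ² (1 − √c)² = 9 · (1 − 0.666667)² = 9 · (0.333333)² = 1.000000.
λ_+ = σ² (1 + √c)² = 9 · (1 + 0.666667)² = 9 · (1.666667)² = 25.000000.

Rounded to 4 decimal places: λ_− ≈ 1.0000, λ_+ ≈ 25.0000.


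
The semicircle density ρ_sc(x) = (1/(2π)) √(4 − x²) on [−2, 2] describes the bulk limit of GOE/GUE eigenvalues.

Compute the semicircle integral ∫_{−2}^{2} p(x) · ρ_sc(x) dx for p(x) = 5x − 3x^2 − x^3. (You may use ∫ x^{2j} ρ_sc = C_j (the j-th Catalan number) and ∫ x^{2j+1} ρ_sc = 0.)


Write p(x) = Σ a_i x^i, split into monomials and integrate each against ρ_sc separately.
Using ∫ x^{2j} ρ_sc = C_j = (1/(j+1)) C(2j, j) (Catalan numbers) and ∫ x^{2j+1} ρ_sc = 0 (odd monomials vanish by symmetry):
  i = 1 (odd): ∫ x^1 ρ_sc = 0 (vanishes)
  i = 2 (even): a_2 · C_{1} = -3 · 1 = -3
  i = 3 (odd): ∫ x^3 ρ_sc = 0 (vanishes)

Summing the contributions: ∫_{−2}^{2} p(x) ρ_sc(x) dx = -3.


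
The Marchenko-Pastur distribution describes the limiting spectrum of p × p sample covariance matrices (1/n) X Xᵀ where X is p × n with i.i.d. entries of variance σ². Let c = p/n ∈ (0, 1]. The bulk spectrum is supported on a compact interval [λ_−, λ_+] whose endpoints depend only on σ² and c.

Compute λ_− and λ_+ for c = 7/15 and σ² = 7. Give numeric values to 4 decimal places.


c = 7/15 = 0.466667; √c = 0.683130.
λ_− = σ² (1 − √c)² = 7 · (1 − 0.683130)² = 7 · (0.316870)² = 0.702846.
λ_+ = σ² (1 + √c)² = 7 · (1 + 0.683130)² = 7 · (1.683130)² = 19.830487.

Rounded to 4 decimal places: λ_− ≈ 0.7028, λ_+ ≈ 19.8305.


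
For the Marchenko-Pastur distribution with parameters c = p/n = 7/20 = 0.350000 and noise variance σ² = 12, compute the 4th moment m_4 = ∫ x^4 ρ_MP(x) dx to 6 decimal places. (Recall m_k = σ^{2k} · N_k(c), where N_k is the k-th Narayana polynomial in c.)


E[X⁴] = σ⁸ (1 + 6c + 6c² + c³) (fourth MP moment). With σ² = 12 (so σ⁸ = 20736) and c = 7/20 = 0.350000: E[X⁴] = 20736 · (1 + 6·0.350000 + 6·(0.350000)² + (0.350000)³) = 20736 · 3.877875.

So E[X^4] = 80411.616000.


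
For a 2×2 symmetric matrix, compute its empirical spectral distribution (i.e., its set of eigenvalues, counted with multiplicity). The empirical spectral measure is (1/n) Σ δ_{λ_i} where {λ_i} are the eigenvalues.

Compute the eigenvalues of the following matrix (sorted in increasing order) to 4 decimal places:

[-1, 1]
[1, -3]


Since M is real symmetric, both eigenvalues are real; they are the roots of det(λI − M) = λ² − (tr M) λ + det M.
tr M = -1 + (-3) = -4.
det M = (-1)·(-3) − 1² = 3 − 1 = 2.
Characteristic polynomial: λ² + 4λ + 2 = 0.
Discriminant Δ = (tr M)² − 4·det M = 16 − 8 = 8; √Δ = 2.828427.
λ = (tr M ± √Δ)/2 = (-4 ± 2.828427)/2, giving (tr M − √Δ)/2 = -3.4142 and (tr M + √Δ)/2 = -0.5858.

Eigenvalues sorted in increasing order: [-3.4142, -0.5858].


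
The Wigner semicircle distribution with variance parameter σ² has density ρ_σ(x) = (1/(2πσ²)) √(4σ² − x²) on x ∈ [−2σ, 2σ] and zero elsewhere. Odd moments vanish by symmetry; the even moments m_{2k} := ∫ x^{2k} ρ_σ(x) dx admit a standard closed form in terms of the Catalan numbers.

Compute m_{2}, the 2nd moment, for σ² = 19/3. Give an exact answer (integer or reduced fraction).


By the scaled semicircle moment identity, m_{2k} = σ^{2k} · C_k with k = 1.
C_1 = (1/(k+1)) · C(2k, k) = (1/2) · C(2, 1) = (1/2) · 2 = 1.
σ^{2k} = (σ²)^k = (19/3)^1 = 19/3.

Therefore m_{2} = σ^{2} · C_1 = (19/3) · 1 = 19/3.


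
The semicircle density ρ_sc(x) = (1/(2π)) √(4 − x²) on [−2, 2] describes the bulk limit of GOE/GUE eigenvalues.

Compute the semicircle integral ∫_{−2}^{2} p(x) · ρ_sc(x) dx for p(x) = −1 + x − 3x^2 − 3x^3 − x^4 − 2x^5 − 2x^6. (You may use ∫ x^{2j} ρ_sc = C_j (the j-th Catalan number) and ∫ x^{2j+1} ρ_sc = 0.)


Write p(x) = Σ a_i x^i, split into monomials and integrate each against ρ_sc separately.
Using ∫ x^{2j} ρ_sc = C_j = (1/(j+1)) C(2j, j) (Catalan numbers) and ∫ x^{2j+1} ρ_sc = 0 (odd monomials vanish by symmetry):
  i = 0 (even): a_0 · C_{0} = -1 · 1 = -1
  i = 1 (odd): ∫ x^1 ρ_sc = 0 (vanishes)
  i = 2 (even): a_2 · C_{1} = -3 · 1 = -3
  i = 3 (odd): ∫ x^3 ρ_sc = 0 (vanishes)
  i = 4 (even): a_4 · C_{2} = -1 · 2 = -2
  i = 5 (odd): ∫ x^5 ρ_sc = 0 (vanishes)
  i = 6 (even): a_6 · C_{3} = -2 · 5 = -10

Summing the contributions: ∫_{−2}^{2} p(x) ρ_sc(x) dx = (-1) + (-3) + (-2) + (-10) = -16.


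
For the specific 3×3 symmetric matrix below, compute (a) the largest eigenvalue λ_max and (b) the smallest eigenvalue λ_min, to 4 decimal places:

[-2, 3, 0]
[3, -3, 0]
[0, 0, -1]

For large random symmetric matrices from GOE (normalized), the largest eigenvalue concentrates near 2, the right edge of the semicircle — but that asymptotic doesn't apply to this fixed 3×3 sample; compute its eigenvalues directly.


Since M is real symmetric, all three eigenvalues are real; they are the roots of det(λI − M) = λ³ − (tr M) λ² + s λ − det M, where s is the sum of the principal 2×2 minors.
tr M = -2 + (-3) + (-1) = -6.
s = ((-2)·(-3) − 3²) + ((-2)·(-1) − 0²) + ((-3)·(-1) − 0²) = -3 + 2 + 3 = 2.
det M (expand along row 1) = (-2)·3 − 3·(-3) + 0·0 = 3.
Characteristic polynomial: λ³ + 6λ² + 2λ − 3 = 0.
Substitute λ = y + (tr M)/3 = y − 2.000000 to remove the quadratic term: y³ + p·y + q = 0 with p = s − (tr M)²/3 = -10.000000 and q = −2(tr M)³/27 + (tr M)·s/3 − det M = 9.000000.
Three real roots ⇒ use the trigonometric (Viète) form: r = 2√(−p/3) = 3.651484, φ = arccos(3q/(p·r)) = arccos(-0.739425) = 2.403013 rad.
y_k = r·cos(φ/3 − 2πk/3) for k = 0, 1, 2 gives y = 2.541381, 1.000000, -3.541381.
λ_k = y_k − 2.000000 gives λ = 0.5414, -1.0000, -5.5414 (check: the sum is -6.0000 = tr M).

Hence λ_max = 0.5414 and λ_min = -5.5414.


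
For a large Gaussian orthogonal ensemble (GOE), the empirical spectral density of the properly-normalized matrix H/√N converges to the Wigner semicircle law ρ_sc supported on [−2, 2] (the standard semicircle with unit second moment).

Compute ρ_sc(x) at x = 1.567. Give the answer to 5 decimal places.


ρ_sc(x) = (1/(2π)) √(4 − x²). With x = 1.567:
  4 − x² = 4 − (1.567)² = 4 − 2.455489 = 1.544511.
  √(4 − x²) = 1.242784.
  1/(2π) = 0.159155.
  ρ_sc(1.567) = 0.159155 · 1.242784 = 0.197795.

Rounded to 5 decimal places: ρ_sc(1.567) ≈ 0.19780.


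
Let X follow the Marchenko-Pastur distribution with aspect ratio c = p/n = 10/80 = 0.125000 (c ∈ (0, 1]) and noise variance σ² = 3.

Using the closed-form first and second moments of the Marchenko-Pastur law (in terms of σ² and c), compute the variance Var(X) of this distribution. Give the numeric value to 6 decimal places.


Recall the MP moments m_1 = E[X] = σ² and m_2 = E[X²] = σ⁴ (1 + c).
m_1 = E[X] = σ² = 3, so m_1² = 9.
m_2 = E[X²] = σ⁴ (1 + c) = 9 · (1 + 0.125000) = 9 · 1.125000 = 10.125000.
(Note m_2 − m_1² simplifies to c · σ⁴ = 0.125000 · 9.)

Var(X) = m_2 − m_1² = 10.125000 − 9 = 1.125000.


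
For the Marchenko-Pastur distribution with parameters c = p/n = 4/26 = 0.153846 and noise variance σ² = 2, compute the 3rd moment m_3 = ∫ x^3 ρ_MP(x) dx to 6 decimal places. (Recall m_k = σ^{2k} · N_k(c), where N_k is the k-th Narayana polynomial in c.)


E[X³] = σ⁶ (1 + 3c + c²) (third MP moment). With σ² = 2 (so σ⁶ = 8) and c = 4/26 = 0.153846: E[X³] = 8 · (1 + 3·0.153846 + (0.153846)²) = 8 · 1.485207.

So E[X^3] = 11.881657.


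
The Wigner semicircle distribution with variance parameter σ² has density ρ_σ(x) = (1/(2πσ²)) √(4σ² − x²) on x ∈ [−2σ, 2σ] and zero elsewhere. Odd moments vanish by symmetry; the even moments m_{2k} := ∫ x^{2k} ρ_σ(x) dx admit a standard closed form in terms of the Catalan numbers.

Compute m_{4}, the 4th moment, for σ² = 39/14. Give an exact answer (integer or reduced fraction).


By the scaled semicircle moment identity, m_{2k} = σ^{2k} · C_k with k = 2.
C_2 = (1/(k+1)) · C(2k, k) = (1/3) · C(4, 2) = (1/3) · 6 = 2.
σ^{2k} = (σ²)^k = (39/14)^2 = 1521/196.

Therefore m_{4} = σ^{4} · C_2 = (1521/196) · 2 = 1521/98.


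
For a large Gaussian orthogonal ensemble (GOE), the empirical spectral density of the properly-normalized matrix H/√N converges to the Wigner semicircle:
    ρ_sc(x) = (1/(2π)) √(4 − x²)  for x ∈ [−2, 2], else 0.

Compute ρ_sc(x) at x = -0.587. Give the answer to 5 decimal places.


ρ_sc(x) = (1/(2π)) √(4 − x²). With x = -0.587:
  4 − x² = 4 − (-0.587)² = 4 − 0.344569 = 3.655431.
  √(4 − x²) = 1.911918.
  1/(2π) = 0.159155.
  ρ_sc(-0.587) = 0.159155 · 1.911918 = 0.304291.

Rounded to 5 decimal places: ρ_sc(-0.587) ≈ 0.30429.


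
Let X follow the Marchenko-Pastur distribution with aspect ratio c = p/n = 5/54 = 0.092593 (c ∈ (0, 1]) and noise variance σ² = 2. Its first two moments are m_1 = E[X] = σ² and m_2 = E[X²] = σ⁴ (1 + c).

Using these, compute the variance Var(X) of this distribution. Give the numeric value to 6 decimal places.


m_1 = E[X] = σ² = 2, so m_1² = 4.
m_2 = E[X²] = σ⁴ (1 + c) = 4 · (1 + 0.092593) = 4 · 1.092593 = 4.370370.
(Note m_2 − m_1² simplifies to c · σ⁴ = 0.092593 · 4.)

Var(X) = m_2 − m_1² = 4.370370 − 4 = 0.370370.


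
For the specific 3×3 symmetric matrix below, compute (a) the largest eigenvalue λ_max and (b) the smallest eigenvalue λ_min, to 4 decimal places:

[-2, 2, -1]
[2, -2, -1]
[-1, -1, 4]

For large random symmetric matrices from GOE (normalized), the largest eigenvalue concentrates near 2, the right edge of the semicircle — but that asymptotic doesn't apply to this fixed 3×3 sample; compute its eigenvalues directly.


Since M is real symmetric, all three eigenvalues are real; they are the roots of det(λI − M) = λ³ − (tr M) λ² + s λ − det M, where s is the sum of the principal 2×2 minors.
tr M = -2 + (-2) + 4 = 0.
s = ((-2)·(-2) − 2²) + ((-2)·4 − (-1)²) + ((-2)·4 − (-1)²) = 0 + (-9) + (-9) = -18.
det M (expand along row 1) = (-2)·(-9) − 2·7 + (-1)·(-4) = 8.
Characteristic polynomial: λ³ − 18λ − 8 = 0.
Substitute λ = y + (tr M)/3 = y + 0.000000 to remove the quadratic term: y³ + p·y + q = 0 with p = s − (tr M)²/3 = -18.000000 and q = −2(tr M)³/27 + (tr M)·s/3 − det M = -8.000000.
Three real roots ⇒ use the trigonometric (Viète) form: r = 2√(−p/3) = 4.898979, φ = arccos(3q/(p·r)) = arccos(0.272166) = 1.295154 rad.
y_k = r·cos(φ/3 − 2πk/3) for k = 0, 1, 2 gives y = 4.449490, -0.449490, -4.000000.
λ_k = y_k + 0.000000 gives λ = 4.4495, -0.4495, -4.0000 (check: the sum is 0.0000 = tr M).

Hence λ_max = 4.4495 and λ_min = -4.0000.


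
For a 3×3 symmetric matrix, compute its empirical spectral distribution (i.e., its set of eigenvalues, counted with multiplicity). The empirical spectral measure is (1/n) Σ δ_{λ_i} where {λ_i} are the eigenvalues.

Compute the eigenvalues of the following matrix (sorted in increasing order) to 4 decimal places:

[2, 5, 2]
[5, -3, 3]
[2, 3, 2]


Since M is real symmetric, all three eigenvalues are real; they are the roots of det(λI − M) = λ³ − (tr M) λ² + s λ − det M, where s is the sum of the principal 2×2 minors.
tr M = 2 + (-3) + 2 = 1.
s = (2·(-3) − 5²) + (2·2 − 2²) + ((-3)·2 − 3²) = -31 + 0 + (-15) = -46.
det M (expand along row 1) = 2·(-15) − 5·4 + 2·21 = -8.
Characteristic polynomial: λ³ − λ² − 46λ + 8 = 0.
Substitute λ = y + (tr M)/3 = y + 0.333333 to remove the quadratic term: y³ + p·y + q = 0 with p = s − (tr M)²/3 = -46.333333 and q = −2(tr M)³/27 + (tr M)·s/3 − det M = -7.407407.
Three real roots ⇒ use the trigonometric (Viète) form: r = 2√(−p/3) = 7.859884, φ = arccos(3q/(p·r)) = arccos(0.061021) = 1.509738 rad.
y_k = r·cos(φ/3 − 2πk/3) for k = 0, 1, 2 gives y = 6.885430, -0.159960, -6.725469.
λ_k = y_k + 0.333333 gives λ = 7.2188, 0.1734, -6.3921 (check: the sum is 1.0000 = tr M).

Eigenvalues sorted in increasing order: [-6.3921, 0.1734, 7.2188].


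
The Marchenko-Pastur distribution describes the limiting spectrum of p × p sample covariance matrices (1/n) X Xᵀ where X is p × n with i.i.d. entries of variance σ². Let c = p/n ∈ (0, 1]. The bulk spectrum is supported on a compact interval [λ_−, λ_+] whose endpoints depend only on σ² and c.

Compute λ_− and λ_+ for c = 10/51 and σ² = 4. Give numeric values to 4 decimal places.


c = 10/51 = 0.196078; √c = 0.442807.
λ_− = σ² (1 − √c)² = 4 · (1 − 0.442807)² = 4 · (0.557193)² = 1.241854.
λ_+ = σ² (1 + √c)² = 4 · (1 + 0.442807)² = 4 · (1.442807)² = 8.326773.

Rounded to 4 decimal places: λ_− ≈ 1.2419, λ_+ ≈ 8.3268.


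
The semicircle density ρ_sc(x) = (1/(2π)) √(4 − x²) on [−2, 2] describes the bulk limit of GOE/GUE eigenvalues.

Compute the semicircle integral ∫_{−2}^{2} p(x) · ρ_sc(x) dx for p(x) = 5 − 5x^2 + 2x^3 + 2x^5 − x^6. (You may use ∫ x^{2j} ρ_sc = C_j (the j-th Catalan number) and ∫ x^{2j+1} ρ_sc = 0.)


Write p(x) = Σ a_i x^i, split into monomials and integrate each against ρ_sc separately.
Using ∫ x^{2j} ρ_sc = C_j = (1/(j+1)) C(2j, j) (Catalan numbers) and ∫ x^{2j+1} ρ_sc = 0 (odd monomials vanish by symmetry):
  i = 0 (even): a_0 · C_{0} = 5 · 1 = 5
  i = 2 (even): a_2 · C_{1} = -5 · 1 = -5
  i = 3 (odd): ∫ x^3 ρ_sc = 0 (vanishes)
  i = 5 (odd): ∫ x^5 ρ_sc = 0 (vanishes)
  i = 6 (even): a_6 · C_{3} = -1 · 5 = -5

Summing the contributions: ∫_{−2}^{2} p(x) ρ_sc(x) dx = 5 + (-5) + (-5) = -5.


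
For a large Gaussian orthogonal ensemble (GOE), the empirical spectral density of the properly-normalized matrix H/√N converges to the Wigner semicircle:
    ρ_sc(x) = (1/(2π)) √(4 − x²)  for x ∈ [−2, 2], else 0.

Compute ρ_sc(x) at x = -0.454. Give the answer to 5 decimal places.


ρ_sc(x) = (1/(2π)) √(4 − x²). With x = -0.454:
  4 − x² = 4 − (-0.454)² = 4 − 0.206116 = 3.793884.
  √(4 − x²) = 1.947790.
  1/(2π) = 0.159155.
  ρ_sc(-0.454) = 0.159155 · 1.947790 = 0.310000.

Rounded to 5 decimal places: ρ_sc(-0.454) ≈ 0.31000.


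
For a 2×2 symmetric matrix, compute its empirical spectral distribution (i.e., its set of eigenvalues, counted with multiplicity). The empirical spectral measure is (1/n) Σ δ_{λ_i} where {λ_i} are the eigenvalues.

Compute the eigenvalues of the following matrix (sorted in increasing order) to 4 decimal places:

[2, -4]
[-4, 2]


Since M is real symmetric, both eigenvalues are real; they are the roots of det(λI − M) = λ² − (tr M) λ + det M.
tr M = 2 + 2 = 4.
det M = 2·2 − (-4)² = 4 − 16 = -12.
Characteristic polynomial: λ² − 4λ − 12 = 0.
Discriminant Δ = (tr M)² − 4·det M = 16 − (-48) = 64; √Δ = 8.000000.
λ = (tr M ± √Δ)/2 = (4 ± 8.000000)/2, giving (tr M − √Δ)/2 = -2.0000 and (tr M + √Δ)/2 = 6.0000.

Eigenvalues sorted in increasing order: [-2.0000, 6.0000].


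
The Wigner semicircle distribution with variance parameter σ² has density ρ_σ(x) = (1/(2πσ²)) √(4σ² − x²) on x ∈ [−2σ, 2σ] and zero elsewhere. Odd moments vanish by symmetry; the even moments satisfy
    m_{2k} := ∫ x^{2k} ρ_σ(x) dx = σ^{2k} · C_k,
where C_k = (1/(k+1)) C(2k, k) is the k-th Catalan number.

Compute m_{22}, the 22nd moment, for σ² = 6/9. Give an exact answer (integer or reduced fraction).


By the scaled semicircle moment identity, m_{2k} = σ^{2k} · C_k with k = 11.
C_11 = (1/(k+1)) · C(2k, k) = (1/12) · C(22, 11) = (1/12) · 705432 = 58786.
σ^{2k} = (σ²)^k = (6/9)^11 = 2048/177147.

Therefore m_{22} = σ^{22} · C_11 = (2048/177147) · 58786 = 120393728/177147.


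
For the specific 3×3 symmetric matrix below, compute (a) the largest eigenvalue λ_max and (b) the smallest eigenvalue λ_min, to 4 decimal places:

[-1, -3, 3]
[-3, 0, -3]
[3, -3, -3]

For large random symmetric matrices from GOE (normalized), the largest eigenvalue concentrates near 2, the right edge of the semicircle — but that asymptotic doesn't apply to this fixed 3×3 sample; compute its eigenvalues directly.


Since M is real symmetric, all three eigenvalues are real; they are the roots of det(λI − M) = λ³ − (tr M) λ² + s λ − det M, where s is the sum of the principal 2×2 minors.
tr M = -1 + 0 + (-3) = -4.
s = ((-1)·0 − (-3)²) + ((-1)·(-3) − 3²) + (0·(-3) − (-3)²) = -9 + (-6) + (-9) = -24.
det M (expand along row 1) = (-1)·(-9) − (-3)·18 + 3·9 = 90.
Characteristic polynomial: λ³ + 4λ² − 24λ − 90 = 0.
Substitute λ = y + (tr M)/3 = y − 1.333333 to remove the quadratic term: y³ + p·y + q = 0 with p = s − (tr M)²/3 = -29.333333 and q = −2(tr M)³/27 + (tr M)·s/3 − det M = -53.259259.
Three real roots ⇒ use the trigonometric (Viète) form: r = 2√(−p/3) = 6.253888, φ = arccos(3q/(p·r)) = arccos(0.870973) = 0.513616 rad.
y_k = r·cos(φ/3 − 2πk/3) for k = 0, 1, 2 gives y = 6.162457, -2.158498, -4.003958.
λ_k = y_k − 1.333333 gives λ = 4.8291, -3.4918, -5.3373 (check: the sum is -4.0000 = tr M).

Hence λ_max = 4.8291 and λ_min = -5.3373.


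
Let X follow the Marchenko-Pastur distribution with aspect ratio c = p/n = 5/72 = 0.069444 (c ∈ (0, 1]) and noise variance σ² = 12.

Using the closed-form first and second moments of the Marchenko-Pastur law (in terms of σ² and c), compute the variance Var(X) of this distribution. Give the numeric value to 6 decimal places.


Recall the MP moments m_1 = E[X] = σ² and m_2 = E[X²] = σ⁴ (1 + c).
m_1 = E[X] = σ² = 12, so m_1² = 144.
m_2 = E[X²] = σ⁴ (1 + c) = 144 · (1 + 0.069444) = 144 · 1.069444 = 154.000000.
(Note m_2 − m_1² simplifies to c · σ⁴ = 0.069444 · 144.)

Var(X) = m_2 − m_1² = 154.000000 − 144 = 10.000000.


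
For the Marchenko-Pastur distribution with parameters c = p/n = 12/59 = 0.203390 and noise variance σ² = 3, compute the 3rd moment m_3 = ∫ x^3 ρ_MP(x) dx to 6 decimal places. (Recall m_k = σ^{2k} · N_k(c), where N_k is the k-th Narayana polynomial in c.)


E[X³] = σ⁶ (1 + 3c + c²) (third MP moment). With σ² = 3 (so σ⁶ = 27) and c = 12/59 = 0.203390: E[X³] = 27 · (1 + 3·0.203390 + (0.203390)²) = 27 · 1.651537.

So E[X^3] = 44.591497.


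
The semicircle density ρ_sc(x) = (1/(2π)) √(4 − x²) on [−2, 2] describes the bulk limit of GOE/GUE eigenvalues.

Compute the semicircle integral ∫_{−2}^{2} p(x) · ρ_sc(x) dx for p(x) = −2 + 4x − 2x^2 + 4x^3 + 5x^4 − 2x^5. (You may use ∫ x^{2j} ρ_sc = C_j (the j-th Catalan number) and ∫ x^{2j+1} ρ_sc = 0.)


Write p(x) = Σ a_i x^i, split into monomials and integrate each against ρ_sc separately.
Using ∫ x^{2j} ρ_sc = C_j = (1/(j+1)) C(2j, j) (Catalan numbers) and ∫ x^{2j+1} ρ_sc = 0 (odd monomials vanish by symmetry):
  i = 0 (even): a_0 · C_{0} = -2 · 1 = -2
  i = 1 (odd): ∫ x^1 ρ_sc = 0 (vanishes)
  i = 2 (even): a_2 · C_{1} = -2 · 1 = -2
  i = 3 (odd): ∫ x^3 ρ_sc = 0 (vanishes)
  i = 4 (even): a_4 · C_{2} = 5 · 2 = 10
  i = 5 (odd): ∫ x^5 ρ_sc = 0 (vanishes)

Summing the contributions: ∫_{−2}^{2} p(x) ρ_sc(x) dx = (-2) + (-2) + 10 = 6.


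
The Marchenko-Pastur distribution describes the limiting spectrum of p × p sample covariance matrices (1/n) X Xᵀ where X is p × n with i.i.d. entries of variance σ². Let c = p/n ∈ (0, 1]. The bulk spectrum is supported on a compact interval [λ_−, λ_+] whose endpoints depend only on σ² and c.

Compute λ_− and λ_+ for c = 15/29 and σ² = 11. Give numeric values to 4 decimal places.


c = 15/29 = 0.517241; √c = 0.719195.
λ_− = σ² (1 − √c)² = 11 · (1 − 0.719195)² = 11 · (0.280805)² = 0.867366.
λ_+ = σ² (1 + √c)² = 11 · (1 + 0.719195)² = 11 · (1.719195)² = 32.511944.

Rounded to 4 decimal places: λ_− ≈ 0.8674, λ_+ ≈ 32.5119.


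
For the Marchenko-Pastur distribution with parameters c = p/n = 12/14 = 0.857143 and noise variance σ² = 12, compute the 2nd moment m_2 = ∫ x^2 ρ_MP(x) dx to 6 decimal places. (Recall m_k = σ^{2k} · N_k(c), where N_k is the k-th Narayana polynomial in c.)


E[X²] = σ⁴ (1 + c) (second MP moment). With σ² = 12 (so σ⁴ = 144) and c = 12/14 = 0.857143: E[X²] = 144 · (1 + 0.857143) = 144 · 1.857143.

So E[X^2] = 267.428571.


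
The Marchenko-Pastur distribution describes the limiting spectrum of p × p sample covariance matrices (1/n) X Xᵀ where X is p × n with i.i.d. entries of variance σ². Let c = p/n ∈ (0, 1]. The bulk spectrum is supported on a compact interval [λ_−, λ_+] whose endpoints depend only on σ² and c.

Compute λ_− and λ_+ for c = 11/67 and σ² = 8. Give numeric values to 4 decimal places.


c = 11/67 = 0.164179; √c = 0.405190.
λ_− = σ² (1 − √c)² = 8 · (1 − 0.405190)² = 8 · (0.594810)² = 2.830390.
λ_+ = σ² (1 + √c)² = 8 · (1 + 0.405190)² = 8 · (1.405190)² = 15.796476.

Rounded to 4 decimal places: λ_− ≈ 2.8304, λ_+ ≈ 15.7965.


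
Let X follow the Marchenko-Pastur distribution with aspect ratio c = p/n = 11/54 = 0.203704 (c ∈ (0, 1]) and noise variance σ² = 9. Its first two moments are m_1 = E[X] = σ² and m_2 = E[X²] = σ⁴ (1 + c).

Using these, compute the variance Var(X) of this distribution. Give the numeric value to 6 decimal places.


m_1 = E[X] = σ² = 9, so m_1² = 81.
m_2 = E[X²] = σ⁴ (1 + c) = 81 · (1 + 0.203704) = 81 · 1.203704 = 97.500000.
(Note m_2 − m_1² simplifies to c · σ⁴ = 0.203704 · 81.)

Var(X) = m_2 − m_1² = 97.500000 − 81 = 16.500000.
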